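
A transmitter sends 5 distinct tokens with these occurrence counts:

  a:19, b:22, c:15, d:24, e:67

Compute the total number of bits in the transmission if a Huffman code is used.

307

Merge the two smallest weights repeatedly:
combine c(15), a(19) → 34
combine b(22), d(24) → 46
combine 34, 46 → 80
combine e(67), 80 → 147
Each symbol's bit-cost is frequency × depth; summing gives 307 bits (equivalently 34 + 46 + 80 + 147).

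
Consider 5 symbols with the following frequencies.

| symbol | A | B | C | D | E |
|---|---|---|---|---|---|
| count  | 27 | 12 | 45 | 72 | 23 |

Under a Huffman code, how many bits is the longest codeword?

4

Merge the two lowest-weight nodes at each step:
merge B(12) and E(23): 35
merge A(27) and 35: 62
merge C(45) and 62: 107
merge D(72) and 107: 179
Maximum depth reached is 4.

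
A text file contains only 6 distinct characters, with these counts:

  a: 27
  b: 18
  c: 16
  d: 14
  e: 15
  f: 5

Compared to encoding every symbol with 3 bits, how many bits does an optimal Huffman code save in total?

Fixed-length: 3 bits × 95 symbols = 285 bits.
Huffman merges:
merge f(5) and d(14): 19
merge e(15) and c(16): 31
merge b(18) and 19: 37
merge a(27) and 31: 58
merge 37 and 58: 95
Huffman total = 19 + 31 + 37 + 58 + 95 = 240 bits.
Saving = 285 − 240 = 45 bits.

45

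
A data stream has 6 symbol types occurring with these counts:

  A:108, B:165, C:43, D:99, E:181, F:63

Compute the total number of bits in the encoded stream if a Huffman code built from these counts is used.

Greedily combine the two least-frequent nodes:
merge C(43) and F(63): 106
merge D(99) and 106: 205
merge A(108) and B(165): 273
merge E(181) and 205: 386
merge 273 and 386: 659
Total encoded bits = sum of merged weights = 106 + 205 + 273 + 386 + 659 = 1629.

1629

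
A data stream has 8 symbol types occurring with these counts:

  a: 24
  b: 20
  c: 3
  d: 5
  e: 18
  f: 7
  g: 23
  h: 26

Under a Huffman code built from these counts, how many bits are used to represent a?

Huffman merges, smallest pair first:
combine c(3), d(5) → 8
combine f(7), 8 → 15
combine 15, e(18) → 33
combine b(20), g(23) → 43
combine a(24), h(26) → 50
combine 33, 43 → 76
combine 50, 76 → 126
The subtree containing a is merged 2 times, so code length = 2.

2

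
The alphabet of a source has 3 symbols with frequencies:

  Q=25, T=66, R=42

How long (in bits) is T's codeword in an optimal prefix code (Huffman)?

Huffman merges, smallest pair first:
combine Q(25), R(42) → 67
combine T(66), 67 → 133
T is merged only at the final step, so code length = 1.

1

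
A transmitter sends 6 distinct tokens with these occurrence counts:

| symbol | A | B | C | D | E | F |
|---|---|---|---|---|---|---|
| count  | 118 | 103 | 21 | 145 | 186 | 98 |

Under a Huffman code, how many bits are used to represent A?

3

Build the tree from the bottom:
merge C(21) and F(98): 119
merge B(103) and A(118): 221
merge 119 and D(145): 264
merge E(186) and 221: 407
merge 264 and 407: 671
A's leaf is at depth 3, giving a 3-bit codeword.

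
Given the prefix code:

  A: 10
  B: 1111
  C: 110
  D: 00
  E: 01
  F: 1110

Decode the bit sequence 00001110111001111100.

DDFFEBD

Read left to right; each codeword is recognised as soon as it completes (prefix code):
  00→D | 00→D | 1110→F | 1110→F | 01→E | 1111→B | 00→D
Decoded message: DDFFEBD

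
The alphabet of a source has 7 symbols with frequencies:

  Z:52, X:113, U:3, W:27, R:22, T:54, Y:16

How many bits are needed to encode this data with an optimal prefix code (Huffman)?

695

Build the Huffman tree bottom-up:
U(3) + Y(16) → 19
19 + R(22) → 41
W(27) + 41 → 68
Z(52) + T(54) → 106
68 + 106 → 174
X(113) + 174 → 287
Each symbol's bit-cost is frequency × depth; summing gives 695 bits (equivalently 19 + 41 + 68 + 106 + 174 + 287).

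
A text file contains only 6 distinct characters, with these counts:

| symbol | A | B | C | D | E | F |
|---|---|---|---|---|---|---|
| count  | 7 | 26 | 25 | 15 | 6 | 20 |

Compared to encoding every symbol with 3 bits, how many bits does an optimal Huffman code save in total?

58

Fixed-length: 3 bits × 99 symbols = 297 bits.
Huffman merges:
merge E(6) and A(7): 13
merge 13 and D(15): 28
merge F(20) and C(25): 45
merge B(26) and 28: 54
merge 45 and 54: 99
Huffman total = 13 + 28 + 45 + 54 + 99 = 239 bits.
Saving = 297 − 239 = 58 bits.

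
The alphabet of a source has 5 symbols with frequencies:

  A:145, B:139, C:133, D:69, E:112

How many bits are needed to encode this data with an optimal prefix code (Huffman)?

Greedily combine the two least-frequent nodes:
merge D(69) and E(112): 181
merge C(133) and B(139): 272
merge A(145) and 181: 326
merge 272 and 326: 598
Each symbol's bit-cost is frequency × depth; summing gives 1377 bits (equivalently 181 + 272 + 326 + 598).

1377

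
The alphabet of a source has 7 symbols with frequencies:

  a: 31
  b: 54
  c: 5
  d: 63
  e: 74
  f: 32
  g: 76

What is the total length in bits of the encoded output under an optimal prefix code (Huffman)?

891

Build the Huffman tree bottom-up:
merge c(5) and a(31): 36
merge f(32) and 36: 68
merge b(54) and d(63): 117
merge 68 and e(74): 142
merge g(76) and 117: 193
merge 142 and 193: 335
Each symbol's bit-cost is frequency × depth; summing gives 891 bits (equivalently 36 + 68 + 117 + 142 + 193 + 335).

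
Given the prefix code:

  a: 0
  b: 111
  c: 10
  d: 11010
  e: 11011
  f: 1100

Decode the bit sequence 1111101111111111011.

Read left to right; each codeword is recognised as soon as it completes (prefix code):
  111→b | 11011→e | 111→b | 111→b | 11011→e
Decoded message: bebbe

bebbe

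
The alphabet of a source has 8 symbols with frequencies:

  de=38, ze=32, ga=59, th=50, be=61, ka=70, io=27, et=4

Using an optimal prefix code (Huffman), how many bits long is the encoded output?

Build the Huffman tree bottom-up:
merge et(4) and io(27): 31
merge 31 and ze(32): 63
merge de(38) and th(50): 88
merge ga(59) and be(61): 120
merge 63 and ka(70): 133
merge 88 and 120: 208
merge 133 and 208: 341
Each symbol's bit-cost is frequency × depth; summing gives 984 bits (equivalently 31 + 63 + 88 + 120 + 133 + 208 + 341).

984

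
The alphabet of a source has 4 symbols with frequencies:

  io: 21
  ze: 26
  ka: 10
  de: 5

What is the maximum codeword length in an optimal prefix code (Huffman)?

Merge the two lowest-weight nodes at each step:
combine de(5), ka(10) → 15
combine 15, io(21) → 36
combine ze(26), 36 → 62
Maximum depth reached is 3.

3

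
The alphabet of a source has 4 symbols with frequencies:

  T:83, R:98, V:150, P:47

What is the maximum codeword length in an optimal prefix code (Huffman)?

Merge the two lowest-weight nodes at each step:
combine P(47), T(83) → 130
combine R(98), 130 → 228
combine V(150), 228 → 378
The first pair merged (P, T) ends up deepest, at depth 3.

3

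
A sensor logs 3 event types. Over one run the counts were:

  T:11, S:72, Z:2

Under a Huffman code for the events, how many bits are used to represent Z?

2

Repeatedly merge the two smallest:
combine Z(2), T(11) → 13
combine 13, S(72) → 85
The subtree containing Z is merged 2 times, so code length = 2.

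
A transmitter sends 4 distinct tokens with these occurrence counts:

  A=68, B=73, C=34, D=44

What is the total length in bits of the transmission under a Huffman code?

438

Greedily combine the two least-frequent nodes:
combine C(34), D(44) → 78
combine A(68), B(73) → 141
combine 78, 141 → 219
The encoded length is the sum of every internal node's weight: 78 + 141 + 219 = 438 bits.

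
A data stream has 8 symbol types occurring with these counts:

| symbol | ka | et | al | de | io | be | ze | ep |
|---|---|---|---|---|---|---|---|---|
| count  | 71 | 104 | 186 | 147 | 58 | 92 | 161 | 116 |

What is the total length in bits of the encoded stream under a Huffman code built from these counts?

2748

Merge the two smallest weights repeatedly:
merge io(58) and ka(71): 129
merge be(92) and et(104): 196
merge ep(116) and 129: 245
merge de(147) and ze(161): 308
merge al(186) and 196: 382
merge 245 and 308: 553
merge 382 and 553: 935
Each symbol's bit-cost is frequency × depth; summing gives 2748 bits (equivalently 129 + 196 + 245 + 308 + 382 + 553 + 935).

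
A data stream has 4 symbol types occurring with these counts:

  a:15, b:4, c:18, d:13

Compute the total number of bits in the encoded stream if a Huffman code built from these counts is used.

Build the Huffman tree bottom-up:
combine b(4), d(13) → 17
combine a(15), 17 → 32
combine c(18), 32 → 50
Each symbol's bit-cost is frequency × depth; summing gives 99 bits (equivalently 17 + 32 + 50).

99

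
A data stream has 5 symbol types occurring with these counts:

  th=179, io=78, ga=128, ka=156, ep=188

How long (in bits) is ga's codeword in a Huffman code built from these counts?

Huffman merges, smallest pair first:
combine io(78), ga(128) → 206
combine ka(156), th(179) → 335
combine ep(188), 206 → 394
combine 335, 394 → 729
ga's leaf is at depth 3, giving a 3-bit codeword.

3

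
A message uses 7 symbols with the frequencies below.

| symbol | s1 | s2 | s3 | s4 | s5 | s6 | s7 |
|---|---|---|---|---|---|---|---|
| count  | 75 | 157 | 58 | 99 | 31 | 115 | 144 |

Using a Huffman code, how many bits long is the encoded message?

Build the Huffman tree bottom-up:
s5(31) + s3(58) → 89
s1(75) + 89 → 164
s4(99) + s6(115) → 214
s7(144) + s2(157) → 301
164 + 214 → 378
301 + 378 → 679
Each symbol's bit-cost is frequency × depth; summing gives 1825 bits (equivalently 89 + 164 + 214 + 301 + 378 + 679).

1825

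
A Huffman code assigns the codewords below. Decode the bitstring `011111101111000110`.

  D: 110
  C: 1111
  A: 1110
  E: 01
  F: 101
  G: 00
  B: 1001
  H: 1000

Read left to right; each codeword is recognised as soon as it completes (prefix code):
  01→E | 1111→C | 101→F | 1110→A | 00→G | 110→D
Decoded message: ECFAGD

ECFAGD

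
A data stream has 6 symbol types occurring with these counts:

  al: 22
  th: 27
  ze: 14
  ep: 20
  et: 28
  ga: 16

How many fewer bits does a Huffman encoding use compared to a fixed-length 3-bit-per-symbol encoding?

Fixed-length: 3 bits × 127 symbols = 381 bits.
Huffman merges:
merge ze(14) and ga(16): 30
merge ep(20) and al(22): 42
merge th(27) and et(28): 55
merge 30 and 42: 72
merge 55 and 72: 127
Huffman total = 30 + 42 + 55 + 72 + 127 = 326 bits.
Saving = 381 − 326 = 55 bits.

55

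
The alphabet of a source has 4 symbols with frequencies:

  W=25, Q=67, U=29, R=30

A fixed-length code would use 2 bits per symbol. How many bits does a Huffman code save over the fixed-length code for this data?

Fixed-length: 2 bits × 151 symbols = 302 bits.
Huffman merges:
merge W(25) and U(29): 54
merge R(30) and 54: 84
merge Q(67) and 84: 151
Huffman total = 54 + 84 + 151 = 289 bits.
Saving = 302 − 289 = 13 bits.

13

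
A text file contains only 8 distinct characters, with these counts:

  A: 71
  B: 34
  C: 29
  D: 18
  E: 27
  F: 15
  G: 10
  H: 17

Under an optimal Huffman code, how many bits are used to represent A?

Huffman merges, smallest pair first:
G(10) + F(15) → 25
H(17) + D(18) → 35
25 + E(27) → 52
C(29) + B(34) → 63
35 + 52 → 87
63 + A(71) → 134
87 + 134 → 221
The subtree containing A is merged 2 times, so code length = 2.

2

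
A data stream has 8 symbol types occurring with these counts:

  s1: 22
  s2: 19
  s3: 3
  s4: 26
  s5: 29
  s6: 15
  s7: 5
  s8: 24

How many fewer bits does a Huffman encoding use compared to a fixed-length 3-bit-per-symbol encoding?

Fixed-length: 3 bits × 143 symbols = 429 bits.
Huffman merges:
s3(3) + s7(5) → 8
8 + s6(15) → 23
s2(19) + s1(22) → 41
23 + s8(24) → 47
s4(26) + s5(29) → 55
41 + 47 → 88
55 + 88 → 143
Huffman total = 8 + 23 + 41 + 47 + 55 + 88 + 143 = 405 bits.
Saving = 429 − 405 = 24 bits.

24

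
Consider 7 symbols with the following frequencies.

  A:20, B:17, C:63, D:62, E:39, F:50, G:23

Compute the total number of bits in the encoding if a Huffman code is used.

Build the Huffman tree bottom-up:
combine B(17), A(20) → 37
combine G(23), 37 → 60
combine E(39), F(50) → 89
combine 60, D(62) → 122
combine C(63), 89 → 152
combine 122, 152 → 274
The encoded length is the sum of every internal node's weight: 37 + 60 + 89 + 122 + 152 + 274 = 734 bits.

734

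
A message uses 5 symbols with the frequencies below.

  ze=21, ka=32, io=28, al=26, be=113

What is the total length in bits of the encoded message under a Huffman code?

Greedily combine the two least-frequent nodes:
merge ze(21) and al(26): 47
merge io(28) and ka(32): 60
merge 47 and 60: 107
merge 107 and be(113): 220
Each symbol's bit-cost is frequency × depth; summing gives 434 bits (equivalently 47 + 60 + 107 + 220).

434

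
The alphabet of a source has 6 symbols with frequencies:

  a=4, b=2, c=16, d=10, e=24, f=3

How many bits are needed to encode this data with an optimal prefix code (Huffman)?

127

Merge the two smallest weights repeatedly:
b(2) + f(3) → 5
a(4) + 5 → 9
9 + d(10) → 19
c(16) + 19 → 35
e(24) + 35 → 59
Total encoded bits = sum of merged weights = 5 + 9 + 19 + 35 + 59 = 127.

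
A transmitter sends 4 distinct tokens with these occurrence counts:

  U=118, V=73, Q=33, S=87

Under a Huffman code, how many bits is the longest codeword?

Merge the two lowest-weight nodes at each step:
combine Q(33), V(73) → 106
combine S(87), 106 → 193
combine U(118), 193 → 311
The rarest symbols sit at the bottom; the longest codeword is 3 bits.

3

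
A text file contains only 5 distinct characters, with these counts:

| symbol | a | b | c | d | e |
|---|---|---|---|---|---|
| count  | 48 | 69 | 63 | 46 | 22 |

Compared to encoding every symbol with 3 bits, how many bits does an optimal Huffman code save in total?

Fixed-length: 3 bits × 248 symbols = 744 bits.
Huffman merges:
merge e(22) and d(46): 68
merge a(48) and c(63): 111
merge 68 and b(69): 137
merge 111 and 137: 248
Huffman total = 68 + 111 + 137 + 248 = 564 bits.
Saving = 744 − 564 = 180 bits.

180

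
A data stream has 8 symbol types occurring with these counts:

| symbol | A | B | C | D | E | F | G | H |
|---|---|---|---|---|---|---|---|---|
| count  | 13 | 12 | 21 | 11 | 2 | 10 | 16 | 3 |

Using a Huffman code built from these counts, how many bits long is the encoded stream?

Greedily combine the two least-frequent nodes:
combine E(2), H(3) → 5
combine 5, F(10) → 15
combine D(11), B(12) → 23
combine A(13), 15 → 28
combine G(16), C(21) → 37
combine 23, 28 → 51
combine 37, 51 → 88
The encoded length is the sum of every internal node's weight: 5 + 15 + 23 + 28 + 37 + 51 + 88 = 247 bits.

247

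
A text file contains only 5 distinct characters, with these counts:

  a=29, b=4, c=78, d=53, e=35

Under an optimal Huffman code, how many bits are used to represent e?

3

Repeatedly merge the two smallest:
b(4) + a(29) → 33
33 + e(35) → 68
d(53) + 68 → 121
c(78) + 121 → 199
The subtree containing e is merged 3 times, so code length = 3.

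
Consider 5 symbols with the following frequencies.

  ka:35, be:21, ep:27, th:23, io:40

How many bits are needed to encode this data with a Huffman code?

336

Greedily combine the two least-frequent nodes:
be(21) + th(23) → 44
ep(27) + ka(35) → 62
io(40) + 44 → 84
62 + 84 → 146
Total encoded bits = sum of merged weights = 44 + 62 + 84 + 146 = 336.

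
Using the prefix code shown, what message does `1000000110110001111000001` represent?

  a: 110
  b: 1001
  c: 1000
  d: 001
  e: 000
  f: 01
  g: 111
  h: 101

Read left to right; each codeword is recognised as soon as it completes (prefix code):
  1000→c | 000→e | 110→a | 110→a | 001→d | 111→g | 000→e | 001→d
Decoded message: ceaadged

ceaadged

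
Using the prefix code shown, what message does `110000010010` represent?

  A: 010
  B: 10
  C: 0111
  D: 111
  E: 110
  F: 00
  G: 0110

Read left to right; each codeword is recognised as soon as it completes (prefix code):
  110→E | 00→F | 00→F | 10→B | 010→A
Decoded message: EFFBA

EFFBA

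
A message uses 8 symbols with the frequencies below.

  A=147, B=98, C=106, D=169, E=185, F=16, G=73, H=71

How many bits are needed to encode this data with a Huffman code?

2488

Greedily combine the two least-frequent nodes:
combine F(16), H(71) → 87
combine G(73), 87 → 160
combine B(98), C(106) → 204
combine A(147), 160 → 307
combine D(169), E(185) → 354
combine 204, 307 → 511
combine 354, 511 → 865
Total encoded bits = sum of merged weights = 87 + 160 + 204 + 307 + 354 + 511 + 865 = 2488.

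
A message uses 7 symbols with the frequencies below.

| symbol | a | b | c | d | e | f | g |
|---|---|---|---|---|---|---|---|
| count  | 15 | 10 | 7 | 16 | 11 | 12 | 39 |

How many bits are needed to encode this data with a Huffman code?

Greedily combine the two least-frequent nodes:
combine c(7), b(10) → 17
combine e(11), f(12) → 23
combine a(15), d(16) → 31
combine 17, 23 → 40
combine 31, g(39) → 70
combine 40, 70 → 110
The encoded length is the sum of every internal node's weight: 17 + 23 + 31 + 40 + 70 + 110 = 291 bits.

291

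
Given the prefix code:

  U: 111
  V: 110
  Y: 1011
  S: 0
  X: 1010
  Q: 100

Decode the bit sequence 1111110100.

UUSQ

Read left to right; each codeword is recognised as soon as it completes (prefix code):
  111→U | 111→U | 0→S | 100→Q
Decoded message: UUSQ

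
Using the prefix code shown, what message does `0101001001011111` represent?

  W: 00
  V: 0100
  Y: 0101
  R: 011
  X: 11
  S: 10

Read left to right; each codeword is recognised as soon as it completes (prefix code):
  0101→Y | 00→W | 10→S | 0101→Y | 11→X | 11→X
Decoded message: YWSYXX

YWSYXX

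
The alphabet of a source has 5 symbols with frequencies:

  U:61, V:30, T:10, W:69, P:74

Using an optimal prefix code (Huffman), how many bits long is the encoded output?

Merge the two smallest weights repeatedly:
merge T(10) and V(30): 40
merge 40 and U(61): 101
merge W(69) and P(74): 143
merge 101 and 143: 244
The encoded length is the sum of every internal node's weight: 40 + 101 + 143 + 244 = 528 bits.

528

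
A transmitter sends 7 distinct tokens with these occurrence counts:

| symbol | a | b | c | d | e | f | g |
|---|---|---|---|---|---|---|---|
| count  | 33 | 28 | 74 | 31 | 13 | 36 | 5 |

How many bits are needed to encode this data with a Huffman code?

Greedily combine the two least-frequent nodes:
combine g(5), e(13) → 18
combine 18, b(28) → 46
combine d(31), a(33) → 64
combine f(36), 46 → 82
combine 64, c(74) → 138
combine 82, 138 → 220
The encoded length is the sum of every internal node's weight: 18 + 46 + 64 + 82 + 138 + 220 = 568 bits.

568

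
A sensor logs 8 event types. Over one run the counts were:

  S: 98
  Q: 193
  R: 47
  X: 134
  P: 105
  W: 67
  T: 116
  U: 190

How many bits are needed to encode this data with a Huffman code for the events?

Merge the two smallest weights repeatedly:
combine R(47), W(67) → 114
combine S(98), P(105) → 203
combine 114, T(116) → 230
combine X(134), U(190) → 324
combine Q(193), 203 → 396
combine 230, 324 → 554
combine 396, 554 → 950
The encoded length is the sum of every internal node's weight: 114 + 203 + 230 + 324 + 396 + 554 + 950 = 2771 bits.

2771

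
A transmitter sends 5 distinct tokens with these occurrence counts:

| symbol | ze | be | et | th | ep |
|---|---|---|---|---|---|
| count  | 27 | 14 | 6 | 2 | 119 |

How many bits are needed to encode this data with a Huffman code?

Merge the two smallest weights repeatedly:
th(2) + et(6) → 8
8 + be(14) → 22
22 + ze(27) → 49
49 + ep(119) → 168
Total encoded bits = sum of merged weights = 8 + 22 + 49 + 168 = 247.

247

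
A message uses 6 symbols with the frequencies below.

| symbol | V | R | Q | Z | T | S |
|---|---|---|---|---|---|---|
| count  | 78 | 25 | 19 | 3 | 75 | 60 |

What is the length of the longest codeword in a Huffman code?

Merge the two lowest-weight nodes at each step:
combine Z(3), Q(19) → 22
combine 22, R(25) → 47
combine 47, S(60) → 107
combine T(75), V(78) → 153
combine 107, 153 → 260
Maximum depth reached is 4.

4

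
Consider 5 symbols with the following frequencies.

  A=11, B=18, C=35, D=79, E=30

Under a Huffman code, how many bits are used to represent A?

Repeatedly merge the two smallest:
merge A(11) and B(18): 29
merge 29 and E(30): 59
merge C(35) and 59: 94
merge D(79) and 94: 173
A's leaf is at depth 4, giving a 4-bit codeword.

4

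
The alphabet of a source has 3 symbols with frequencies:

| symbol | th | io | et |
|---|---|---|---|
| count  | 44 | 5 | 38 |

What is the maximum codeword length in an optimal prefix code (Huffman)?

2

Merge the two lowest-weight nodes at each step:
io(5) + et(38) → 43
43 + th(44) → 87
Maximum depth reached is 2.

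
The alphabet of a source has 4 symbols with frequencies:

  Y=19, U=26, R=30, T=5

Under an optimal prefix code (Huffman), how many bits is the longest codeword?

3

Merge the two lowest-weight nodes at each step:
combine T(5), Y(19) → 24
combine 24, U(26) → 50
combine R(30), 50 → 80
The rarest symbols sit at the bottom; the longest codeword is 3 bits.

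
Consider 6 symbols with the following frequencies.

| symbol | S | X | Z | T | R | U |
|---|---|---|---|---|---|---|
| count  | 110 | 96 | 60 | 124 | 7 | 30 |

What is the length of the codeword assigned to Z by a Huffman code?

3

Repeatedly merge the two smallest:
merge R(7) and U(30): 37
merge 37 and Z(60): 97
merge X(96) and 97: 193
merge S(110) and T(124): 234
merge 193 and 234: 427
Z's leaf is at depth 3, giving a 3-bit codeword.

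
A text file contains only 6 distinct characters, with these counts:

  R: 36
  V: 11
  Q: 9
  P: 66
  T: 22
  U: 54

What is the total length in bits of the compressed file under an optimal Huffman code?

458

Greedily combine the two least-frequent nodes:
Q(9) + V(11) → 20
20 + T(22) → 42
R(36) + 42 → 78
U(54) + P(66) → 120
78 + 120 → 198
Total encoded bits = sum of merged weights = 20 + 42 + 78 + 120 + 198 = 458.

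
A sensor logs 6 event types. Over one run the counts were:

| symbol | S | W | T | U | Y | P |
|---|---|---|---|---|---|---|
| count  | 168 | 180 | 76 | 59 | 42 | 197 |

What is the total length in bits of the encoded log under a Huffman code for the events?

1722

Build the Huffman tree bottom-up:
merge Y(42) and U(59): 101
merge T(76) and 101: 177
merge S(168) and 177: 345
merge W(180) and P(197): 377
merge 345 and 377: 722
Each symbol's bit-cost is frequency × depth; summing gives 1722 bits (equivalently 101 + 177 + 345 + 377 + 722).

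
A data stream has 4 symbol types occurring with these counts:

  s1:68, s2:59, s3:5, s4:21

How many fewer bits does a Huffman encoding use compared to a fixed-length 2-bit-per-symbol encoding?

42

Fixed-length: 2 bits × 153 symbols = 306 bits.
Huffman merges:
merge s3(5) and s4(21): 26
merge 26 and s2(59): 85
merge s1(68) and 85: 153
Huffman total = 26 + 85 + 153 = 264 bits.
Saving = 306 − 264 = 42 bits.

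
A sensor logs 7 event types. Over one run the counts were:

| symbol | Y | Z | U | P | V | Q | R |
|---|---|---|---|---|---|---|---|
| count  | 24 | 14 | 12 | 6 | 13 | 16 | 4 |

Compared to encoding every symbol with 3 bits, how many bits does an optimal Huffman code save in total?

Fixed-length: 3 bits × 89 symbols = 267 bits.
Huffman merges:
combine R(4), P(6) → 10
combine 10, U(12) → 22
combine V(13), Z(14) → 27
combine Q(16), 22 → 38
combine Y(24), 27 → 51
combine 38, 51 → 89
Huffman total = 10 + 22 + 27 + 38 + 51 + 89 = 237 bits.
Saving = 267 − 237 = 30 bits.

30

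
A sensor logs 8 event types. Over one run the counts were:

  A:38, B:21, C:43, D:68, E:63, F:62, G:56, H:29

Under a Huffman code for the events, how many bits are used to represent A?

Repeatedly merge the two smallest:
B(21) + H(29) → 50
A(38) + C(43) → 81
50 + G(56) → 106
F(62) + E(63) → 125
D(68) + 81 → 149
106 + 125 → 231
149 + 231 → 380
A sits 3 levels below the root, so its codeword is 3 bits.

3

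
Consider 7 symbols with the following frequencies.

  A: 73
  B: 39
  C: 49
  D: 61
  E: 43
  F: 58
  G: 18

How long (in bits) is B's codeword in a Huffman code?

Repeatedly merge the two smallest:
G(18) + B(39) → 57
E(43) + C(49) → 92
57 + F(58) → 115
D(61) + A(73) → 134
92 + 115 → 207
134 + 207 → 341
The subtree containing B is merged 4 times, so code length = 4.

4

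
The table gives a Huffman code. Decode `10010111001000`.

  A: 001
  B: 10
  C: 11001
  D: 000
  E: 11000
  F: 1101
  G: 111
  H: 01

BHHCD

Read left to right; each codeword is recognised as soon as it completes (prefix code):
  10→B | 01→H | 01→H | 11001→C | 000→D
Decoded message: BHHCD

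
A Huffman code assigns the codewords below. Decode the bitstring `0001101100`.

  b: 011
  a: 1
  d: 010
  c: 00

cbbc

Read left to right; each codeword is recognised as soon as it completes (prefix code):
  00→c | 011→b | 011→b | 00→c
Decoded message: cbbc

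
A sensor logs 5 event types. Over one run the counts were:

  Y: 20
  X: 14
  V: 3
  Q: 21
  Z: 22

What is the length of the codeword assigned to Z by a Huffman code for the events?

2

Repeatedly merge the two smallest:
V(3) + X(14) → 17
17 + Y(20) → 37
Q(21) + Z(22) → 43
37 + 43 → 80
Z sits 2 levels below the root, so its codeword is 2 bits.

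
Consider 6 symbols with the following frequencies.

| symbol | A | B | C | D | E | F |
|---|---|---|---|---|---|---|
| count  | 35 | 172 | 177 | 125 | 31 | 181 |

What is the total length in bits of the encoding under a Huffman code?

Greedily combine the two least-frequent nodes:
merge E(31) and A(35): 66
merge 66 and D(125): 191
merge B(172) and C(177): 349
merge F(181) and 191: 372
merge 349 and 372: 721
Total encoded bits = sum of merged weights = 66 + 191 + 349 + 372 + 721 = 1699.

1699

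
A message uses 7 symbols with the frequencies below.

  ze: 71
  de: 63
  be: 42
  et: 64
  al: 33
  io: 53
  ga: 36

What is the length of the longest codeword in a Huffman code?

3

Merge the two lowest-weight nodes at each step:
al(33) + ga(36) → 69
be(42) + io(53) → 95
de(63) + et(64) → 127
69 + ze(71) → 140
95 + 127 → 222
140 + 222 → 362
Maximum depth reached is 3.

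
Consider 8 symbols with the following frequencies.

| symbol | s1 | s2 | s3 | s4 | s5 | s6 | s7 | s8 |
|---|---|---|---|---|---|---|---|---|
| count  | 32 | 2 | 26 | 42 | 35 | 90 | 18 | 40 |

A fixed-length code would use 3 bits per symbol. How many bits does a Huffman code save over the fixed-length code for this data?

70

Fixed-length: 3 bits × 285 symbols = 855 bits.
Huffman merges:
merge s2(2) and s7(18): 20
merge 20 and s3(26): 46
merge s1(32) and s5(35): 67
merge s8(40) and s4(42): 82
merge 46 and 67: 113
merge 82 and s6(90): 172
merge 113 and 172: 285
Huffman total = 20 + 46 + 67 + 82 + 113 + 172 + 285 = 785 bits.
Saving = 855 − 785 = 70 bits.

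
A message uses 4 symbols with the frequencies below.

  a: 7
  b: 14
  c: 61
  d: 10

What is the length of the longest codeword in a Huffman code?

Merge the two lowest-weight nodes at each step:
a(7) + d(10) → 17
b(14) + 17 → 31
31 + c(61) → 92
Maximum depth reached is 3.

3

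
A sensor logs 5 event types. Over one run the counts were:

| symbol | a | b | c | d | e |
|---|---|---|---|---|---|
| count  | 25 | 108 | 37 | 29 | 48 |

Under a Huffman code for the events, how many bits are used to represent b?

Huffman merges, smallest pair first:
a(25) + d(29) → 54
c(37) + e(48) → 85
54 + 85 → 139
b(108) + 139 → 247
b sits one level below the root: a 1-bit codeword.

1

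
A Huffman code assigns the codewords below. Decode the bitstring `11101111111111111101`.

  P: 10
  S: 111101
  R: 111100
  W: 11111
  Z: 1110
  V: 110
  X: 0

Read left to right; each codeword is recognised as soon as it completes (prefix code):
  1110→Z | 11111→W | 11111→W | 111101→S
Decoded message: ZWWS

ZWWS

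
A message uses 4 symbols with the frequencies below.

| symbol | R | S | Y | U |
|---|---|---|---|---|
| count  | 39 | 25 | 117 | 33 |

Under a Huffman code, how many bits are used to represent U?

Huffman merges, smallest pair first:
S(25) + U(33) → 58
R(39) + 58 → 97
97 + Y(117) → 214
The subtree containing U is merged 3 times, so code length = 3.

3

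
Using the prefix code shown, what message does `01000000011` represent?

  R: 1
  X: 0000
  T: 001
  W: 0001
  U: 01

Read left to right; each codeword is recognised as soon as it completes (prefix code):
  01→U | 0000→X | 0001→W | 1→R
Decoded message: UXWR

UXWR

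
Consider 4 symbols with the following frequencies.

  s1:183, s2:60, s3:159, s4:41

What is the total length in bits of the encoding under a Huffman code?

804

Greedily combine the two least-frequent nodes:
merge s4(41) and s2(60): 101
merge 101 and s3(159): 260
merge s1(183) and 260: 443
Total encoded bits = sum of merged weights = 101 + 260 + 443 = 804.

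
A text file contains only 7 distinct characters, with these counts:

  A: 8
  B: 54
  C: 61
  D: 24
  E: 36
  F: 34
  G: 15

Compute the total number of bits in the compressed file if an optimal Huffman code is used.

Merge the two smallest weights repeatedly:
A(8) + G(15) → 23
23 + D(24) → 47
F(34) + E(36) → 70
47 + B(54) → 101
C(61) + 70 → 131
101 + 131 → 232
Total encoded bits = sum of merged weights = 23 + 47 + 70 + 101 + 131 + 232 = 604.

604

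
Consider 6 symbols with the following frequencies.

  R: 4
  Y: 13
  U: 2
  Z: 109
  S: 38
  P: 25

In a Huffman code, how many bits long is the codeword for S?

2

Build the tree from the bottom:
U(2) + R(4) → 6
6 + Y(13) → 19
19 + P(25) → 44
S(38) + 44 → 82
82 + Z(109) → 191
S's leaf is at depth 2, giving a 2-bit codeword.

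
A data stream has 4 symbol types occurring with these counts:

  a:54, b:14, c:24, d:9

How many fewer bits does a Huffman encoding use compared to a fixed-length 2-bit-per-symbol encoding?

Fixed-length: 2 bits × 101 symbols = 202 bits.
Huffman merges:
d(9) + b(14) → 23
23 + c(24) → 47
47 + a(54) → 101
Huffman total = 23 + 47 + 101 = 171 bits.
Saving = 202 − 171 = 31 bits.

31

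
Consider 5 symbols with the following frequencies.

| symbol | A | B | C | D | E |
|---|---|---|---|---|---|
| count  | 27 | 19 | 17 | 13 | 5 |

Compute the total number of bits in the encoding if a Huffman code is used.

Merge the two smallest weights repeatedly:
combine E(5), D(13) → 18
combine C(17), 18 → 35
combine B(19), A(27) → 46
combine 35, 46 → 81
Each symbol's bit-cost is frequency × depth; summing gives 180 bits (equivalently 18 + 35 + 46 + 81).

180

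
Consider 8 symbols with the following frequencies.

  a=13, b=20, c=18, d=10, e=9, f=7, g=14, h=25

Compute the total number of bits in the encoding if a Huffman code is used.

339

Build the Huffman tree bottom-up:
f(7) + e(9) → 16
d(10) + a(13) → 23
g(14) + 16 → 30
c(18) + b(20) → 38
23 + h(25) → 48
30 + 38 → 68
48 + 68 → 116
Each symbol's bit-cost is frequency × depth; summing gives 339 bits (equivalently 16 + 23 + 30 + 38 + 48 + 68 + 116).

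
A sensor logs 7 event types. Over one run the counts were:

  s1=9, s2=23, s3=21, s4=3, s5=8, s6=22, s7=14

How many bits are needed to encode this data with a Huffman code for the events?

Merge the two smallest weights repeatedly:
combine s4(3), s5(8) → 11
combine s1(9), 11 → 20
combine s7(14), 20 → 34
combine s3(21), s6(22) → 43
combine s2(23), 34 → 57
combine 43, 57 → 100
Each symbol's bit-cost is frequency × depth; summing gives 265 bits (equivalently 11 + 20 + 34 + 43 + 57 + 100).

265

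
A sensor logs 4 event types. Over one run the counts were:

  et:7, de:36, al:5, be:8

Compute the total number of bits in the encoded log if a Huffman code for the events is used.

88

Build the Huffman tree bottom-up:
merge al(5) and et(7): 12
merge be(8) and 12: 20
merge 20 and de(36): 56
The encoded length is the sum of every internal node's weight: 12 + 20 + 56 = 88 bits.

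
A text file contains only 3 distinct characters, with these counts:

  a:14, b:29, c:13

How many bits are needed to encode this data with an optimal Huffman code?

Merge the two smallest weights repeatedly:
merge c(13) and a(14): 27
merge 27 and b(29): 56
The encoded length is the sum of every internal node's weight: 27 + 56 = 83 bits.

83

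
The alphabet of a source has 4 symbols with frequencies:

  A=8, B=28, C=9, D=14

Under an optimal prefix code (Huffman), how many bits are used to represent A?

3

Huffman merges, smallest pair first:
combine A(8), C(9) → 17
combine D(14), 17 → 31
combine B(28), 31 → 59
A sits 3 levels below the root, so its codeword is 3 bits.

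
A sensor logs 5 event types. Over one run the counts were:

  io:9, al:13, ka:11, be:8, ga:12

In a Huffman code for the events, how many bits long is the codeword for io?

Huffman merges, smallest pair first:
merge be(8) and io(9): 17
merge ka(11) and ga(12): 23
merge al(13) and 17: 30
merge 23 and 30: 53
io's leaf is at depth 3, giving a 3-bit codeword.

3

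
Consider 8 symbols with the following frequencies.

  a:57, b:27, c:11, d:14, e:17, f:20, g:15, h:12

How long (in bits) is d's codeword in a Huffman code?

3

Build the tree from the bottom:
combine c(11), h(12) → 23
combine d(14), g(15) → 29
combine e(17), f(20) → 37
combine 23, b(27) → 50
combine 29, 37 → 66
combine 50, a(57) → 107
combine 66, 107 → 173
d sits 3 levels below the root, so its codeword is 3 bits.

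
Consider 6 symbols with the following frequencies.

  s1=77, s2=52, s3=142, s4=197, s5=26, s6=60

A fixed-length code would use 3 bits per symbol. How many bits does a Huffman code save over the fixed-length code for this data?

Fixed-length: 3 bits × 554 symbols = 1662 bits.
Huffman merges:
combine s5(26), s2(52) → 78
combine s6(60), s1(77) → 137
combine 78, 137 → 215
combine s3(142), s4(197) → 339
combine 215, 339 → 554
Huffman total = 78 + 137 + 215 + 339 + 554 = 1323 bits.
Saving = 1662 − 1323 = 339 bits.

339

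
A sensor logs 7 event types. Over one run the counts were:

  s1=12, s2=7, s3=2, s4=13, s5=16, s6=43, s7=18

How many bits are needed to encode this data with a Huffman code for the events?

277

Greedily combine the two least-frequent nodes:
merge s3(2) and s2(7): 9
merge 9 and s1(12): 21
merge s4(13) and s5(16): 29
merge s7(18) and 21: 39
merge 29 and 39: 68
merge s6(43) and 68: 111
The encoded length is the sum of every internal node's weight: 9 + 21 + 29 + 39 + 68 + 111 = 277 bits.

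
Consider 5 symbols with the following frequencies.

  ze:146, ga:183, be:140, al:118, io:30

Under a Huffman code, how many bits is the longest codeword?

Merge the two lowest-weight nodes at each step:
combine io(30), al(118) → 148
combine be(140), ze(146) → 286
combine 148, ga(183) → 331
combine 286, 331 → 617
Maximum depth reached is 3.

3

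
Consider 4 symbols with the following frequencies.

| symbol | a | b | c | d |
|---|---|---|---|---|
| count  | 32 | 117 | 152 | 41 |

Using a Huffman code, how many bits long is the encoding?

605

Build the Huffman tree bottom-up:
merge a(32) and d(41): 73
merge 73 and b(117): 190
merge c(152) and 190: 342
Total encoded bits = sum of merged weights = 73 + 190 + 342 = 605.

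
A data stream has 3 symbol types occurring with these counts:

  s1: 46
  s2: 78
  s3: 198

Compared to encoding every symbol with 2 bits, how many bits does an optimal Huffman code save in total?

Fixed-length: 2 bits × 322 symbols = 644 bits.
Huffman merges:
merge s1(46) and s2(78): 124
merge 124 and s3(198): 322
Huffman total = 124 + 322 = 446 bits.
Saving = 644 − 446 = 198 bits.

198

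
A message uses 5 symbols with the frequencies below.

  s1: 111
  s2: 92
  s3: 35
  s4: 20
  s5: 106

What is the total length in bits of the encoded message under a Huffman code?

783

Build the Huffman tree bottom-up:
s4(20) + s3(35) → 55
55 + s2(92) → 147
s5(106) + s1(111) → 217
147 + 217 → 364
Each symbol's bit-cost is frequency × depth; summing gives 783 bits (equivalently 55 + 147 + 217 + 364).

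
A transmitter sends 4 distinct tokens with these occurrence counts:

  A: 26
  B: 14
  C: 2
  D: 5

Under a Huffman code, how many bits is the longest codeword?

3

Merge the two lowest-weight nodes at each step:
merge C(2) and D(5): 7
merge 7 and B(14): 21
merge 21 and A(26): 47
The rarest symbols sit at the bottom; the longest codeword is 3 bits.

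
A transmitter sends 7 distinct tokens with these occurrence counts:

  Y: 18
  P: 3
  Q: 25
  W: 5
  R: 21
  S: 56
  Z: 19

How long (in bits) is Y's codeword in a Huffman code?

Huffman merges, smallest pair first:
combine P(3), W(5) → 8
combine 8, Y(18) → 26
combine Z(19), R(21) → 40
combine Q(25), 26 → 51
combine 40, 51 → 91
combine S(56), 91 → 147
Y sits 4 levels below the root, so its codeword is 4 bits.

4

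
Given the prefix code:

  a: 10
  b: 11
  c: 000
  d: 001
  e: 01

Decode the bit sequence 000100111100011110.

Read left to right; each codeword is recognised as soon as it completes (prefix code):
  000→c | 10→a | 01→e | 11→b | 10→a | 001→d | 11→b | 10→a
Decoded message: caebadba

caebadba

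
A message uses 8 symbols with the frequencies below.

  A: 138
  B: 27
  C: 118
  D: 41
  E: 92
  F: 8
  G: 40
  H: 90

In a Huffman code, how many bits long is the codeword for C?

2

Repeatedly merge the two smallest:
F(8) + B(27) → 35
35 + G(40) → 75
D(41) + 75 → 116
H(90) + E(92) → 182
116 + C(118) → 234
A(138) + 182 → 320
234 + 320 → 554
C's leaf is at depth 2, giving a 2-bit codeword.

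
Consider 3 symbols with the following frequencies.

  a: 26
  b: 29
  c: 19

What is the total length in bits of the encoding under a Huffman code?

119

Merge the two smallest weights repeatedly:
merge c(19) and a(26): 45
merge b(29) and 45: 74
Total encoded bits = sum of merged weights = 45 + 74 = 119.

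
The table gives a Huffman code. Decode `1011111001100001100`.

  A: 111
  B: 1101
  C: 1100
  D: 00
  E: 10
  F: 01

Read left to right; each codeword is recognised as soon as it completes (prefix code):
  10→E | 111→A | 1100→C | 1100→C | 00→D | 1100→C
Decoded message: EACCDC

EACCDC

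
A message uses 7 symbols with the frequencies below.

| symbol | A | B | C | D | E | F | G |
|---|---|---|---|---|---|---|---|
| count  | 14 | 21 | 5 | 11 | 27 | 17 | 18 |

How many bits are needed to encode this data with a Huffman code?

307

Merge the two smallest weights repeatedly:
merge C(5) and D(11): 16
merge A(14) and 16: 30
merge F(17) and G(18): 35
merge B(21) and E(27): 48
merge 30 and 35: 65
merge 48 and 65: 113
Total encoded bits = sum of merged weights = 16 + 30 + 35 + 48 + 65 + 113 = 307.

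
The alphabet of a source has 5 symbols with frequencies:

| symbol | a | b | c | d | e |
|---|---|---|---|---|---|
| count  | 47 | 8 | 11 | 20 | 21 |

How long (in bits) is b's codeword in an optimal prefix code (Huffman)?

Build the tree from the bottom:
merge b(8) and c(11): 19
merge 19 and d(20): 39
merge e(21) and 39: 60
merge a(47) and 60: 107
b's leaf is at depth 4, giving a 4-bit codeword.

4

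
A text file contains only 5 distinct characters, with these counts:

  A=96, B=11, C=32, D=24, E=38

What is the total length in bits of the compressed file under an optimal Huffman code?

Merge the two smallest weights repeatedly:
merge B(11) and D(24): 35
merge C(32) and 35: 67
merge E(38) and 67: 105
merge A(96) and 105: 201
Total encoded bits = sum of merged weights = 35 + 67 + 105 + 201 = 408.

408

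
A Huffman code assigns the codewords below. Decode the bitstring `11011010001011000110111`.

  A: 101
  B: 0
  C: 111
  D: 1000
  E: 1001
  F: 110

FFDADFC

Read left to right; each codeword is recognised as soon as it completes (prefix code):
  110→F | 110→F | 1000→D | 101→A | 1000→D | 110→F | 111→C
Decoded message: FFDADFC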